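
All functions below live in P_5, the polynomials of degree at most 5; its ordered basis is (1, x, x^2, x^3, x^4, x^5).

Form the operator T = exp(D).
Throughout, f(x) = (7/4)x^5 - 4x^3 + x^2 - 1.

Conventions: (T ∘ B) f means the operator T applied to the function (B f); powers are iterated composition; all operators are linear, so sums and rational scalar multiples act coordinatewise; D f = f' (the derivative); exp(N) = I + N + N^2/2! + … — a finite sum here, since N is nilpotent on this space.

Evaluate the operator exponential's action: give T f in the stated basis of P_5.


order-1 term: (35/4)x^4 - 12x^2 + 2x
order-2 term: (35/2)x^3 - 12x + 1
order-3 term: (35/2)x^2 - 4
order-4 term: (35/4)x
order-5 term: 7/4
the series for exp(D) f terminates at order 5
exp(D) f = (7/4)x^5 + (35/4)x^4 + (27/2)x^3 + (13/2)x^2 - (5/4)x - 9/4

g(x) = (7/4)x^5 + (35/4)x^4 + (27/2)x^3 + (13/2)x^2 - (5/4)x - 9/4


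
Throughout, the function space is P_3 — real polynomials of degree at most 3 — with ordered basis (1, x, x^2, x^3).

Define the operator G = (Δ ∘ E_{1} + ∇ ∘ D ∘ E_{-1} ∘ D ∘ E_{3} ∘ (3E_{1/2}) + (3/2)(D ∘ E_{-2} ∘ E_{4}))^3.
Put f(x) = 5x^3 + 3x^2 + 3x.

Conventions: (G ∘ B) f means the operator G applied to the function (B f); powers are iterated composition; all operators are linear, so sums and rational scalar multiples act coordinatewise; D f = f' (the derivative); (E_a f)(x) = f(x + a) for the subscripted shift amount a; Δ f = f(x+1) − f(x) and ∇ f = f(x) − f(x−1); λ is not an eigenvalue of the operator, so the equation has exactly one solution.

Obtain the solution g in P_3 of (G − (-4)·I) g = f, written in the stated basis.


write g with unknown coordinates in the stated basis and equate coefficients in (G − (-4)·I) g = f
solving from the highest basis element down gives g = (5/4)x^3 + (3/4)x^2 + (3/4)x - 1875/64
check: G g = 1875/16
so G g − (-4)·g = 5x^3 + 3x^2 + 3x = f ✓

g(x) = (5/4)x^3 + (3/4)x^2 + (3/4)x - 1875/64


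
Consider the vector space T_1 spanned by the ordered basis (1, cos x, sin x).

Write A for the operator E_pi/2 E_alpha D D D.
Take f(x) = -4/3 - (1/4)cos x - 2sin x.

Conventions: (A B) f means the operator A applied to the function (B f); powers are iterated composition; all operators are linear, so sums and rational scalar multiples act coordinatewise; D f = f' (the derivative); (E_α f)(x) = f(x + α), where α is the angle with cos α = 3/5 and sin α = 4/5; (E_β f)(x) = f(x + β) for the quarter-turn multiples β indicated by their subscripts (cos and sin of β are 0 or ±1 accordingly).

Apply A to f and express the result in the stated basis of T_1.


the result is g(x) = -(7/4)cos x - sin x

D f = -2cos x + (1/4)sin x
D D f = (1/4)cos x + 2sin x
D D D f = 2cos x - (1/4)sin x
E_alpha (D D D) f = cos x - (7/4)sin x
E_pi/2 E_alpha (D D D) f = -(7/4)cos x - sin x


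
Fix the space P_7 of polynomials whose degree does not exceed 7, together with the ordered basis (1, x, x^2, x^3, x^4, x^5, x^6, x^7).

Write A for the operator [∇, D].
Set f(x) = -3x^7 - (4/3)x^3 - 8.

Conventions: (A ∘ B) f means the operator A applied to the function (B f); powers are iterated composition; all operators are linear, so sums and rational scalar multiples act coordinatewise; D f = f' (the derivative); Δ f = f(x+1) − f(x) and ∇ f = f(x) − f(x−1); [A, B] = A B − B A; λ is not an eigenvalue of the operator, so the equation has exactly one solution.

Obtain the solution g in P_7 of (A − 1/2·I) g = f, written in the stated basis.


the image equals g(x) = 6x^7 + (8/3)x^3 + 16

write g with unknown coordinates in the stated basis and equate coefficients in (A − 1/2·I) g = f
solving from the highest basis element down gives g = 6x^7 + (8/3)x^3 + 16
check: A g = 0
so A g − 1/2·g = -3x^7 - (4/3)x^3 - 8 = f ✓


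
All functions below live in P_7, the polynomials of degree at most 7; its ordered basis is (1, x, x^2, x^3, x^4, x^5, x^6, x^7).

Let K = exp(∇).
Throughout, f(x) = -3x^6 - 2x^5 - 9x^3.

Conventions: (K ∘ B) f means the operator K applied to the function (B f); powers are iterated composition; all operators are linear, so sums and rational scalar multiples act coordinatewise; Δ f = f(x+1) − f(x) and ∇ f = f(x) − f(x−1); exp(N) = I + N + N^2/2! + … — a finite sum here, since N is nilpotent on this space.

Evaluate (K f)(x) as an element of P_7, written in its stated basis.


the result is g(x) = -3x^6 - 20x^5 - 10x^4 + 51x^3 - 52x^2 - 46x + 32

order-1 term: -18x^5 + 35x^4 - 40x^3 - 2x^2 + 19x - 8
order-2 term: -45x^4 + 160x^3 - 255x^2 + 173x - 36
order-3 term: -60x^3 + 250x^2 - 390x + 211
order-4 term: -45x^2 + 170x - 175
order-5 term: -18x + 43
order-6 term: -3
the series for exp(∇) f terminates at order 6
exp(∇) f = -3x^6 - 20x^5 - 10x^4 + 51x^3 - 52x^2 - 46x + 32


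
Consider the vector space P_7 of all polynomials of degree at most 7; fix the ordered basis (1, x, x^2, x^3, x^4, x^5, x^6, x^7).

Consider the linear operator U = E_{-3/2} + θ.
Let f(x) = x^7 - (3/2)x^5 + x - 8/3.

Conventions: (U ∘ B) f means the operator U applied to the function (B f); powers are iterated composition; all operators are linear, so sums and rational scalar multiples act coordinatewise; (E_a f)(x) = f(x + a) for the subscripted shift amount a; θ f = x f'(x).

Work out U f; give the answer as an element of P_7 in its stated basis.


E_{-3/2} f = x^7 - (21/2)x^6 + (183/4)x^5 - (855/8)x^4 + (2295/16)x^3 - (3483/32)x^2 + (2737/64)x - 3787/384
θ f = 7x^7 - (15/2)x^5 + x
(E_{-3/2} + θ) f = 8x^7 - (21/2)x^6 + (153/4)x^5 - (855/8)x^4 + (2295/16)x^3 - (3483/32)x^2 + (2801/64)x - 3787/384

the result is g(x) = 8x^7 - (21/2)x^6 + (153/4)x^5 - (855/8)x^4 + (2295/16)x^3 - (3483/32)x^2 + (2801/64)x - 3787/384


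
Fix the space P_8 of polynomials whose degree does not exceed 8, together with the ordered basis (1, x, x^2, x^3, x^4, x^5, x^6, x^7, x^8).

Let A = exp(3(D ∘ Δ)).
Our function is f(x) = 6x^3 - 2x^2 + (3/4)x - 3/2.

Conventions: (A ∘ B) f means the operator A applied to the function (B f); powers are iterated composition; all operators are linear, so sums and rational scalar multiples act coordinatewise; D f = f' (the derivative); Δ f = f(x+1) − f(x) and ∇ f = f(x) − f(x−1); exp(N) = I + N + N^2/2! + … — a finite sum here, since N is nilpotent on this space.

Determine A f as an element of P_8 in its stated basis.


order-1 term: 108x + 42
the series for exp(3(D ∘ Δ)) f terminates at order 1
exp(3(D ∘ Δ)) f = 6x^3 - 2x^2 + (435/4)x + 81/2

the result is g(x) = 6x^3 - 2x^2 + (435/4)x + 81/2


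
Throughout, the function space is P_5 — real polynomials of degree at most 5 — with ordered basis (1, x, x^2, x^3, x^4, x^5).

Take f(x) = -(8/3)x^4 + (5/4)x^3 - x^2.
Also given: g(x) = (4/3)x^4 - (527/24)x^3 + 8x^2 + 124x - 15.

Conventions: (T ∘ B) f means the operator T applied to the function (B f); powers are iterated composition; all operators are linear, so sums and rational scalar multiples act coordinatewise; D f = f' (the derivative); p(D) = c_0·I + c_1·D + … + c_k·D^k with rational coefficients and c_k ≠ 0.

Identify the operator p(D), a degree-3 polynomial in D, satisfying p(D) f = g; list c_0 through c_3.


p(D) = -(1/2)·I + 2·D − 2·D^3, i.e. c_0 = -1/2, c_1 = 2, c_2 = 0, c_3 = -2

D^0 f = -(8/3)x^4 + (5/4)x^3 - x^2
D^1 f = -(32/3)x^3 + (15/4)x^2 - 2x
D^2 f = -32x^2 + (15/2)x - 2
D^3 f = -64x + 15/2
matching coefficients of g against c_0 f + c_1 Df + … from the top degree down determines the c_i
solution: c_0 = -1/2, c_1 = 2, c_2 = 0, c_3 = -2


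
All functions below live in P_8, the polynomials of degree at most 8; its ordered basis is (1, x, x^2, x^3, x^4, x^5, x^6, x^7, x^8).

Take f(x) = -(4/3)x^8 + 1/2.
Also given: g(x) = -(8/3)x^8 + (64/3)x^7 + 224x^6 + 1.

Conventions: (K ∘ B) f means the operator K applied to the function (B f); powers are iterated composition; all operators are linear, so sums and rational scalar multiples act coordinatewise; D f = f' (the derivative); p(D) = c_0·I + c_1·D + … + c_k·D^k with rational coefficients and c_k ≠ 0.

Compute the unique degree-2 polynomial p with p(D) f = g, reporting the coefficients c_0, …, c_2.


p(D) = 2·I − 2·D − 3·D^2, i.e. c_0 = 2, c_1 = -2, c_2 = -3

D^0 f = -(4/3)x^8 + 1/2
D^1 f = -(32/3)x^7
D^2 f = -(224/3)x^6
matching coefficients of g against c_0 f + c_1 Df + … from the top degree down determines the c_i
solution: c_0 = 2, c_1 = -2, c_2 = -3


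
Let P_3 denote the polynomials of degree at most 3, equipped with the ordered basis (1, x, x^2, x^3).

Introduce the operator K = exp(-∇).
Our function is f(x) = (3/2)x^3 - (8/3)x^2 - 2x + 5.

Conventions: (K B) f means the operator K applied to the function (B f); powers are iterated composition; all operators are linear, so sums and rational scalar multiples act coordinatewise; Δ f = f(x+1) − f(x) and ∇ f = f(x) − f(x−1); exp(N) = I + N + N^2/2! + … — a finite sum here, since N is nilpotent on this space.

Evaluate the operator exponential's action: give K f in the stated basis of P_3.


the image equals g(x) = (3/2)x^3 - (43/6)x^2 + (37/3)x - 35/6

order-1 term: -(9/2)x^2 + (59/6)x - 13/6
order-2 term: (9/2)x - 43/6
order-3 term: -3/2
the series for exp(-∇) f terminates at order 3
exp(-∇) f = (3/2)x^3 - (43/6)x^2 + (37/3)x - 35/6


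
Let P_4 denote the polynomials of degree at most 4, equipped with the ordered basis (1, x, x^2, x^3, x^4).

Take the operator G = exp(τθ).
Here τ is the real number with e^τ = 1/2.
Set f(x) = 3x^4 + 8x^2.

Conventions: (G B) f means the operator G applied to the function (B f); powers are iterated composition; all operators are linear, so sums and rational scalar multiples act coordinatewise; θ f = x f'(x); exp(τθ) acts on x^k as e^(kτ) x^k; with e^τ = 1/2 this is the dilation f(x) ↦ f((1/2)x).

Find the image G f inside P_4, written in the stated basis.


exp(τθ) x^k = e^(kτ) x^k; with e^τ = 1/2 this sends x^k to (1/2)^k x^k
x^2 ↦ 1/4 x^2
x^4 ↦ 1/16 x^4
applying this coordinatewise to f: exp(τθ) f = (3/16)x^4 + 2x^2

the result is g(x) = (3/16)x^4 + 2x^2


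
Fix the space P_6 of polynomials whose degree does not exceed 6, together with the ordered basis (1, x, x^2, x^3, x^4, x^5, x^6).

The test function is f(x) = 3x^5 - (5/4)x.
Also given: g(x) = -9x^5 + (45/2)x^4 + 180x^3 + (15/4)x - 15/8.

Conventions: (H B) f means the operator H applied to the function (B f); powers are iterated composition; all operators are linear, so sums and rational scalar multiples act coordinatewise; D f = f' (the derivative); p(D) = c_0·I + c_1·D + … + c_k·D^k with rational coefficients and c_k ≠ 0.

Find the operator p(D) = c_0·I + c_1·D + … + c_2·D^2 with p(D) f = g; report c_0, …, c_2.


D^0 f = 3x^5 - (5/4)x
D^1 f = 15x^4 - 5/4
D^2 f = 60x^3
matching coefficients of g against c_0 f + c_1 Df + … from the top degree down determines the c_i
solution: c_0 = -3, c_1 = 3/2, c_2 = 3

p(D) = -3·I + (3/2)·D + 3·D^2, i.e. c_0 = -3, c_1 = 3/2, c_2 = 3


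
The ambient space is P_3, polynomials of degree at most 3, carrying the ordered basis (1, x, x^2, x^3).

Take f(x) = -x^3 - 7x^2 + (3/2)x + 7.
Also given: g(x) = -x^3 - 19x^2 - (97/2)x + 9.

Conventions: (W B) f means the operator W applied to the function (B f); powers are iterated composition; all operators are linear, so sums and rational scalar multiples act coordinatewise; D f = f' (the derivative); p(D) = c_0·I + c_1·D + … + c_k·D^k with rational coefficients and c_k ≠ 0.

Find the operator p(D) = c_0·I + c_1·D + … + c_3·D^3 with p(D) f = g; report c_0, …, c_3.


D^0 f = -x^3 - 7x^2 + (3/2)x + 7
D^1 f = -3x^2 - 14x + 3/2
D^2 f = -6x - 14
D^3 f = -6
matching coefficients of g against c_0 f + c_1 Df + … from the top degree down determines the c_i
solution: c_0 = 1, c_1 = 4, c_2 = -1, c_3 = 3

p(D) = I + 4·D − D^2 + 3·D^3, i.e. c_0 = 1, c_1 = 4, c_2 = -1, c_3 = 3


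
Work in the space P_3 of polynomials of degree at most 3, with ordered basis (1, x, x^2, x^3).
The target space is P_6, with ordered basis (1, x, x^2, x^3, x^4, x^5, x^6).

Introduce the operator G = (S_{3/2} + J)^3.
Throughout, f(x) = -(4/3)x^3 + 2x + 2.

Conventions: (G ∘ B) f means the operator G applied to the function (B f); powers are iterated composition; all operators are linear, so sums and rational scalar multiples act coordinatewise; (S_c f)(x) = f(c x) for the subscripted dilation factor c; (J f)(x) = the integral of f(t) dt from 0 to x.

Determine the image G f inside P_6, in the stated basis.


S_{3/2} f = -(9/2)x^3 + 3x + 2
J f = -(1/3)x^4 + x^2 + 2x
(S_{3/2} + J) f = -(1/3)x^4 - (9/2)x^3 + x^2 + 5x + 2
S_{3/2} (S_{3/2} + J) f = -(27/16)x^4 - (243/16)x^3 + (9/4)x^2 + (15/2)x + 2
J (S_{3/2} + J) f = -(1/15)x^5 - (9/8)x^4 + (1/3)x^3 + (5/2)x^2 + 2x
(S_{3/2} + J) (S_{3/2} + J) f = -(1/15)x^5 - (45/16)x^4 - (713/48)x^3 + (19/4)x^2 + (19/2)x + 2
S_{3/2} (S_{3/2} + J) (S_{3/2} + J) f = -(81/160)x^5 - (3645/256)x^4 - (6417/128)x^3 + (171/16)x^2 + (57/4)x + 2
J (S_{3/2} + J) (S_{3/2} + J) f = -(1/90)x^6 - (9/16)x^5 - (713/192)x^4 + (19/12)x^3 + (19/4)x^2 + 2x
(S_{3/2} + J) (S_{3/2} + J) (S_{3/2} + J) f = -(1/90)x^6 - (171/160)x^5 - (13787/768)x^4 - (18643/384)x^3 + (247/16)x^2 + (65/4)x + 2

the image equals g(x) = -(1/90)x^6 - (171/160)x^5 - (13787/768)x^4 - (18643/384)x^3 + (247/16)x^2 + (65/4)x + 2


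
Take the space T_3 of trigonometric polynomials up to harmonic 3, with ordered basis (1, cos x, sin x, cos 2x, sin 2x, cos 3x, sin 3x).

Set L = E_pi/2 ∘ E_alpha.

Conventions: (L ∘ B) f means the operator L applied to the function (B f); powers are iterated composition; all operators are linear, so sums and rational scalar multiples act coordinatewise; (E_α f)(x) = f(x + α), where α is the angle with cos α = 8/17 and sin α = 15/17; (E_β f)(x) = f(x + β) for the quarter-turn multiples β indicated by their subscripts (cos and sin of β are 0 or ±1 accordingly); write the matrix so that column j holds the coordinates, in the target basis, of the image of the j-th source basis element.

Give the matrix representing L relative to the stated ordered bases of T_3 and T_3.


the matrix is [[1, 0, 0, 0, 0, 0, 0]; [0, -15/17, 8/17, 0, 0, 0, 0]; [0, -8/17, -15/17, 0, 0, 0, 0]; [0, 0, 0, 161/289, -240/289, 0, 0]; [0, 0, 0, 240/289, 161/289, 0, 0]; [0, 0, 0, 0, 0, -495/4913, 4888/4913]; [0, 0, 0, 0, 0, -4888/4913, -495/4913]] (rows listed top to bottom)

image of 1: 1
image of cos x: -(15/17)cos x - (8/17)sin x
image of sin x: (8/17)cos x - (15/17)sin x
image of cos 2x: (161/289)cos 2x + (240/289)sin 2x
image of sin 2x: -(240/289)cos 2x + (161/289)sin 2x
image of cos 3x: -(495/4913)cos 3x - (4888/4913)sin 3x
image of sin 3x: (4888/4913)cos 3x - (495/4913)sin 3x
each image's coordinates form column j of the matrix


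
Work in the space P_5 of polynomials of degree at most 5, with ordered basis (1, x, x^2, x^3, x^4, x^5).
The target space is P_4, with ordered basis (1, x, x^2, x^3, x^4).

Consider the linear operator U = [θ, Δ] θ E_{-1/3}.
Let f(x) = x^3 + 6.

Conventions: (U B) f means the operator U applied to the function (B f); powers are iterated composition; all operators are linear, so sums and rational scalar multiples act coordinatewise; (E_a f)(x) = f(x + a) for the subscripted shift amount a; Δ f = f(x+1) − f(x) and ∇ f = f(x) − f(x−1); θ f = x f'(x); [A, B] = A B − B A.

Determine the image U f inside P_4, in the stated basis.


E_{-1/3} f = x^3 - x^2 + (1/3)x + 161/27
θ E_{-1/3} f = 3x^3 - 2x^2 + (1/3)x
Δ θ E_{-1/3} f = 9x^2 + 5x + 4/3
θ Δ θ E_{-1/3} f = 18x^2 + 5x
θ θ E_{-1/3} f = 9x^3 - 4x^2 + (1/3)x
Δ θ θ E_{-1/3} f = 27x^2 + 19x + 16/3
[θ, Δ] θ E_{-1/3} f = -9x^2 - 14x - 16/3

g(x) = -9x^2 - 14x - 16/3


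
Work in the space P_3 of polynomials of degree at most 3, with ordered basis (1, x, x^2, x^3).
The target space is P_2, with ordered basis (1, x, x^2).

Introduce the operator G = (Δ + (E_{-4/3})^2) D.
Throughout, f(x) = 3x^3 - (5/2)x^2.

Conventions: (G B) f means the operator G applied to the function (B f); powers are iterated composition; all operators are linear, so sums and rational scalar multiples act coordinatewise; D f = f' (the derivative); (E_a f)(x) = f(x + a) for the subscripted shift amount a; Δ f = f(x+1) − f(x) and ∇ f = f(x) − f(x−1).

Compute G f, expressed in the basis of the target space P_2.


g(x) = 9x^2 - 35x + 244/3

D f = 9x^2 - 5x
Δ D f = 18x + 4
E_{-4/3} D f = 9x^2 - 29x + 68/3
E_{-4/3} E_{-4/3} D f = 9x^2 - 53x + 232/3
(Δ + (E_{-4/3})^2) D f = 9x^2 - 35x + 244/3


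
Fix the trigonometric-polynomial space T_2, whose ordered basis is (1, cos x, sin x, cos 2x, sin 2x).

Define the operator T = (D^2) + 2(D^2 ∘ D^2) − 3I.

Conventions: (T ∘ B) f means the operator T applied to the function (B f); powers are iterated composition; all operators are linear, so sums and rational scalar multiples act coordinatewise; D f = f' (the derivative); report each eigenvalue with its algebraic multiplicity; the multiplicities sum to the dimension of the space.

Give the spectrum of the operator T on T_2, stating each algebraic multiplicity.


λ = -3 (multiplicity 1), λ = -2 (multiplicity 2), λ = 25 (multiplicity 2)

image of 1: -3
image of cos x: -2cos x
image of sin x: -2sin x
image of cos 2x: 25cos 2x
image of sin 2x: 25sin 2x
the matrix is diagonal; its diagonal is (-3, -2, -2, 25, 25)
for a triangular matrix the eigenvalues are the diagonal entries, with algebraic multiplicity their repetition count


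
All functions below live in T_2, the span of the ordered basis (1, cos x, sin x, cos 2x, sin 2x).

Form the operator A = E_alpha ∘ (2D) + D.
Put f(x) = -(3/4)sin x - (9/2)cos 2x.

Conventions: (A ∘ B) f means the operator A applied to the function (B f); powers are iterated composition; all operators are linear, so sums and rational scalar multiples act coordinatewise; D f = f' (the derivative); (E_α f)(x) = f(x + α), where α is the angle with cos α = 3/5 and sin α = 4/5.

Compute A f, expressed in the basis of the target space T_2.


D f = -(3/4)cos x + 9sin 2x
(2D) f = -(3/2)cos x + 18sin 2x
E_alpha (2D) f = -(9/10)cos x + (6/5)sin x + (432/25)cos 2x - (126/25)sin 2x
D f = -(3/4)cos x + 9sin 2x
(E_alpha ∘ (2D) + D) f = -(33/20)cos x + (6/5)sin x + (432/25)cos 2x + (99/25)sin 2x

the result is g(x) = -(33/20)cos x + (6/5)sin x + (432/25)cos 2x + (99/25)sin 2x


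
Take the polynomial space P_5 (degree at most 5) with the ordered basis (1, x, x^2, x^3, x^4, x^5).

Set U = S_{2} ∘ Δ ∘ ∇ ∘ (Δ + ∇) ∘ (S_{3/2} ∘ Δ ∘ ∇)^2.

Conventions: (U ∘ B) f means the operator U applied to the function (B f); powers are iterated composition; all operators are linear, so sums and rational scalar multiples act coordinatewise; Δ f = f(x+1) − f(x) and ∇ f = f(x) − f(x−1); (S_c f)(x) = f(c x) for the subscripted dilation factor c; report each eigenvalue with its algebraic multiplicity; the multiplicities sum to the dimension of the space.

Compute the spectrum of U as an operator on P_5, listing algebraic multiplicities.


image of 1: 0
image of x: 0
image of x^2: 0
image of x^3: 0
image of x^4: 0
image of x^5: 0
the matrix is upper triangular; its diagonal is (0, 0, 0, 0, 0, 0)
for a triangular matrix the eigenvalues are the diagonal entries, with algebraic multiplicity their repetition count

λ = 0 (multiplicity 6)


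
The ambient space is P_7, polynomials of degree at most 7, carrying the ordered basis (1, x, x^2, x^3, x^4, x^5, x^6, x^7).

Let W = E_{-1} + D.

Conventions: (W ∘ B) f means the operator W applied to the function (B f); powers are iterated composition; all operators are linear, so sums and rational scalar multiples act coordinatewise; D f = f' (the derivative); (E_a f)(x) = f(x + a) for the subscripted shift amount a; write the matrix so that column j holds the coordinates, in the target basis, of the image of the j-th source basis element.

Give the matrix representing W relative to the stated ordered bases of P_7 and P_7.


image of 1: 1
image of x: x
image of x^2: x^2 + 1
image of x^3: x^3 + 3x - 1
image of x^4: x^4 + 6x^2 - 4x + 1
image of x^5: x^5 + 10x^3 - 10x^2 + 5x - 1
image of x^6: x^6 + 15x^4 - 20x^3 + 15x^2 - 6x + 1
image of x^7: x^7 + 21x^5 - 35x^4 + 35x^3 - 21x^2 + 7x - 1
each image's coordinates form column j of the matrix

the matrix is [[1, 0, 1, -1, 1, -1, 1, -1]; [0, 1, 0, 3, -4, 5, -6, 7]; [0, 0, 1, 0, 6, -10, 15, -21]; [0, 0, 0, 1, 0, 10, -20, 35]; [0, 0, 0, 0, 1, 0, 15, -35]; [0, 0, 0, 0, 0, 1, 0, 21]; [0, 0, 0, 0, 0, 0, 1, 0]; [0, 0, 0, 0, 0, 0, 0, 1]] (rows listed top to bottom)


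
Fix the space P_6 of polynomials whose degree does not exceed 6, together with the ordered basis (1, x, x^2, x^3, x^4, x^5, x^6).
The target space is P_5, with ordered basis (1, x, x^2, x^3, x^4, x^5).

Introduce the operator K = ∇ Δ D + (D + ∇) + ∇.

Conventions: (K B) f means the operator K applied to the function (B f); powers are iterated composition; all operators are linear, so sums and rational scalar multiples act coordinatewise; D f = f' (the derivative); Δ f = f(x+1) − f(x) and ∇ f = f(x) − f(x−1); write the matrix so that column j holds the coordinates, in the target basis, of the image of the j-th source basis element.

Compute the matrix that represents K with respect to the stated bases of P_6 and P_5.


the matrix is [[0, 3, -2, 8, -2, 12, -2]; [0, 0, 6, -6, 32, -10, 72]; [0, 0, 0, 9, -12, 80, -30]; [0, 0, 0, 0, 12, -20, 160]; [0, 0, 0, 0, 0, 15, -30]; [0, 0, 0, 0, 0, 0, 18]] (rows listed top to bottom)

image of 1: 0
image of x: 3
image of x^2: 6x - 2
image of x^3: 9x^2 - 6x + 8
image of x^4: 12x^3 - 12x^2 + 32x - 2
image of x^5: 15x^4 - 20x^3 + 80x^2 - 10x + 12
image of x^6: 18x^5 - 30x^4 + 160x^3 - 30x^2 + 72x - 2
each image's coordinates form column j of the matrix


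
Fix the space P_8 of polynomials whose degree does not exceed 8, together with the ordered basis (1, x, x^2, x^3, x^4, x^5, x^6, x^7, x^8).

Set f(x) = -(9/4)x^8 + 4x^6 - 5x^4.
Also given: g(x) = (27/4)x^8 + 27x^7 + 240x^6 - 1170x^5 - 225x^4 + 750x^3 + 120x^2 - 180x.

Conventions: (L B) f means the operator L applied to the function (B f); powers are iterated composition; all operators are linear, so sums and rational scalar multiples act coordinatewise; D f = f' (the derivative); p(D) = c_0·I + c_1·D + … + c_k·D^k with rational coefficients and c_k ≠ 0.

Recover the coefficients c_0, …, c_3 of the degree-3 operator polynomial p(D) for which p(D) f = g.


D^0 f = -(9/4)x^8 + 4x^6 - 5x^4
D^1 f = -18x^7 + 24x^5 - 20x^3
D^2 f = -126x^6 + 120x^4 - 60x^2
D^3 f = -756x^5 + 480x^3 - 120x
matching coefficients of g against c_0 f + c_1 Df + … from the top degree down determines the c_i
solution: c_0 = -3, c_1 = -3/2, c_2 = -2, c_3 = 3/2

c_0 = -3, c_1 = -3/2, c_2 = -2, c_3 = 3/2


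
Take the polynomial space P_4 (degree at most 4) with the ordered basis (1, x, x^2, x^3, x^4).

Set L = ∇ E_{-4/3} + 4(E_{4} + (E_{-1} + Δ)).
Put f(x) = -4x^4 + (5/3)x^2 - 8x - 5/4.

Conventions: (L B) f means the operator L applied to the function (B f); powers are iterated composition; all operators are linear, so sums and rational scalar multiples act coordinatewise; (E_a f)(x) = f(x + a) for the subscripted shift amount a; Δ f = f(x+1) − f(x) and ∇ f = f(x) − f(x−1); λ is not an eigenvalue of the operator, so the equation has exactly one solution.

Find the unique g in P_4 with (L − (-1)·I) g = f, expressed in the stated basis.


the result is g(x) = -(4/9)x^4 + (272/81)x^3 + (341/243)x^2 - (65762/2187)x - 292331/78732

write g with unknown coordinates in the stated basis and equate coefficients in (L − (-1)·I) g = f
solving from the highest basis element down gives g = -(4/9)x^4 + (272/81)x^3 + (341/243)x^2 - (65762/2187)x - 292331/78732
check: L g = -(32/9)x^4 - (272/81)x^3 + (64/243)x^2 + (48266/2187)x + 48479/19683
so L g − (-1)·g = -4x^4 + (5/3)x^2 - 8x - 5/4 = f ✓


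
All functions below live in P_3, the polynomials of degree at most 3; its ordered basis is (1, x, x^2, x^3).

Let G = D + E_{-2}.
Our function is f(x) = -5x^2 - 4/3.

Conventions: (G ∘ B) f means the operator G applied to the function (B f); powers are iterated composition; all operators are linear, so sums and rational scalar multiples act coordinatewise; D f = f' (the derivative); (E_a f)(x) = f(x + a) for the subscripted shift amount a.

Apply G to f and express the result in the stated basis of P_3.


the image equals g(x) = -5x^2 + 10x - 64/3

D f = -10x
E_{-2} f = -5x^2 + 20x - 64/3
(D + E_{-2}) f = -5x^2 + 10x - 64/3


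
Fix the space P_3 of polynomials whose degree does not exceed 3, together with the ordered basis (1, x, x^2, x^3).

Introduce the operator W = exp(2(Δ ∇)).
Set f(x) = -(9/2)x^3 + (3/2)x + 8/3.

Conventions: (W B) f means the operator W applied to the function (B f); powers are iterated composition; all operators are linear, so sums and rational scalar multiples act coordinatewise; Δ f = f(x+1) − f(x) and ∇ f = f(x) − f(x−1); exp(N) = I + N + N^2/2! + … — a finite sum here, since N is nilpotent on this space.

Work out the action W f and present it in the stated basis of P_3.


order-1 term: -54x
the series for exp(2(Δ ∇)) f terminates at order 1
exp(2(Δ ∇)) f = -(9/2)x^3 - (105/2)x + 8/3

the result is g(x) = -(9/2)x^3 - (105/2)x + 8/3


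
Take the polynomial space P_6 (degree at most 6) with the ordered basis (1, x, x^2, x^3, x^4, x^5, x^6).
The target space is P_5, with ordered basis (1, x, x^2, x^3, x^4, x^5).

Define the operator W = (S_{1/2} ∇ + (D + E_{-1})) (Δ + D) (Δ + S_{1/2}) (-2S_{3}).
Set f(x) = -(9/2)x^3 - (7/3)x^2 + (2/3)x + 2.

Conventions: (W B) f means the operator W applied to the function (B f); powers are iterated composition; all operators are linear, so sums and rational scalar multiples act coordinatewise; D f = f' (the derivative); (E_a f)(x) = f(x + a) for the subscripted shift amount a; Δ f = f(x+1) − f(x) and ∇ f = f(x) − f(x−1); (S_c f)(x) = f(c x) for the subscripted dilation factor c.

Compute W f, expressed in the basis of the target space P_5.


the result is g(x) = (729/4)x^2 + (25851/8)x + 5441

S_{3} f = -(243/2)x^3 - 21x^2 + 2x + 2
(-2S_{3}) f = 243x^3 + 42x^2 - 4x - 4
Δ (-2S_{3}) f = 729x^2 + 813x + 281
S_{1/2} (-2S_{3}) f = (243/8)x^3 + (21/2)x^2 - 2x - 4
(Δ + S_{1/2}) (-2S_{3}) f = (243/8)x^3 + (1479/2)x^2 + 811x + 277
Δ ((Δ + S_{1/2}) (-2S_{3})) f = (729/8)x^2 + (12561/8)x + 12647/8
D ((Δ + S_{1/2}) (-2S_{3})) f = (729/8)x^2 + 1479x + 811
(Δ + D) ((Δ + S_{1/2}) (-2S_{3})) f = (729/4)x^2 + (24393/8)x + 19135/8
∇ (Δ + D) ((Δ + S_{1/2}) (-2S_{3})) f = (729/2)x + 22935/8
S_{1/2} ∇ (Δ + D) ((Δ + S_{1/2}) (-2S_{3})) f = (729/4)x + 22935/8
D (Δ + D) ((Δ + S_{1/2}) (-2S_{3})) f = (729/2)x + 24393/8
E_{-1} (Δ + D) ((Δ + S_{1/2}) (-2S_{3})) f = (729/4)x^2 + (21477/8)x - 475
(D + E_{-1}) (Δ + D) ((Δ + S_{1/2}) (-2S_{3})) f = (729/4)x^2 + (24393/8)x + 20593/8
(S_{1/2} ∇ + (D + E_{-1})) (Δ + D) ((Δ + S_{1/2}) (-2S_{3})) f = (729/4)x^2 + (25851/8)x + 5441


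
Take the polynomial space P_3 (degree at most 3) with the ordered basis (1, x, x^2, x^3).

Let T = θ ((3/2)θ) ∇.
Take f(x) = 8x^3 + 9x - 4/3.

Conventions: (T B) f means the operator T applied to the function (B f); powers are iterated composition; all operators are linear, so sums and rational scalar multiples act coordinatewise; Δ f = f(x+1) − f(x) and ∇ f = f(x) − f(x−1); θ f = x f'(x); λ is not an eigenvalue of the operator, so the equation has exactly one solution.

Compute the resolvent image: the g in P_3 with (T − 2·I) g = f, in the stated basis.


the image equals g(x) = -4x^3 - 36x^2 - (99/2)x + 2/3

write g with unknown coordinates in the stated basis and equate coefficients in (T − 2·I) g = f
solving from the highest basis element down gives g = -4x^3 - 36x^2 - (99/2)x + 2/3
check: T g = -72x^2 - 90x
so T g − 2·g = 8x^3 + 9x - 4/3 = f ✓


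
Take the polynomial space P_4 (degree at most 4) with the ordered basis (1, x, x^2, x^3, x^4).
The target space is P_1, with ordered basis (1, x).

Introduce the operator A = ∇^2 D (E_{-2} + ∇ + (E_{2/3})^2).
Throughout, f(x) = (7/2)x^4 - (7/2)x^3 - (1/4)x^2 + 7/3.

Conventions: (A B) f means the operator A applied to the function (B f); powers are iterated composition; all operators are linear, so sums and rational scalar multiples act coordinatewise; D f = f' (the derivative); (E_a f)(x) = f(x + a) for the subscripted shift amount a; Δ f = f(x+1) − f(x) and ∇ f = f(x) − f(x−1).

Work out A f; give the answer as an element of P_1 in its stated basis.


E_{-2} f = (7/2)x^4 - (63/2)x^3 + (419/4)x^2 - 153x + 256/3
∇ f = 14x^3 - (63/2)x^2 + 24x - 27/4
E_{2/3} f = (7/2)x^4 + (35/6)x^3 + (25/12)x^2 - (23/27)x + 152/81
E_{2/3} E_{2/3} f = (7/2)x^4 + (91/6)x^3 + (277/12)x^2 + (374/27)x + 377/81
(E_{-2} + ∇ + (E_{2/3})^2) f = 7x^4 - (7/3)x^3 + (289/3)x^2 - (3109/27)x + 26969/324
D (E_{-2} + ∇ + (E_{2/3})^2) f = 28x^3 - 7x^2 + (578/3)x - 3109/27
∇ D (E_{-2} + ∇ + (E_{2/3})^2) f = 84x^2 - 98x + 683/3
∇ ∇ D (E_{-2} + ∇ + (E_{2/3})^2) f = 168x - 182

the image equals g(x) = 168x - 182


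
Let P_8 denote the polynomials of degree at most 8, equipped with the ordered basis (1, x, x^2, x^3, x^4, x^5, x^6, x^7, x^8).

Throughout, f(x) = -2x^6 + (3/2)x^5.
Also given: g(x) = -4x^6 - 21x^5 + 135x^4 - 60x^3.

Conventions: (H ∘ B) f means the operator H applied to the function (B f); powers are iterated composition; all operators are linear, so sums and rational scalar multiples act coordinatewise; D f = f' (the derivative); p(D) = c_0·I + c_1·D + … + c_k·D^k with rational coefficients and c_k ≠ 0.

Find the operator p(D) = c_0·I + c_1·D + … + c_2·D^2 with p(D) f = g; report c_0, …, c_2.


c_0 = 2, c_1 = 2, c_2 = -2

D^0 f = -2x^6 + (3/2)x^5
D^1 f = -12x^5 + (15/2)x^4
D^2 f = -60x^4 + 30x^3
matching coefficients of g against c_0 f + c_1 Df + … from the top degree down determines the c_i
solution: c_0 = 2, c_1 = 2, c_2 = -2


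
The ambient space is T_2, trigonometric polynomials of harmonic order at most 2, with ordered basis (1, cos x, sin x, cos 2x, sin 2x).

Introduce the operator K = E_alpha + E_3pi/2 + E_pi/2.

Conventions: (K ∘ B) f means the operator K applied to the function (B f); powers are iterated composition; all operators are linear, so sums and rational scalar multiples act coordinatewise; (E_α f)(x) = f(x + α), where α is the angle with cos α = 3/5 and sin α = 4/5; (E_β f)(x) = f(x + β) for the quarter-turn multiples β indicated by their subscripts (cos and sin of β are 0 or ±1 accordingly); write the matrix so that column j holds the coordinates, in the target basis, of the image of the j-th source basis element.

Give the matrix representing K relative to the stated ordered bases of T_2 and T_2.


image of 1: 3
image of cos x: (3/5)cos x - (4/5)sin x
image of sin x: (4/5)cos x + (3/5)sin x
image of cos 2x: -(57/25)cos 2x - (24/25)sin 2x
image of sin 2x: (24/25)cos 2x - (57/25)sin 2x
each image's coordinates form column j of the matrix

the matrix is [[3, 0, 0, 0, 0]; [0, 3/5, 4/5, 0, 0]; [0, -4/5, 3/5, 0, 0]; [0, 0, 0, -57/25, 24/25]; [0, 0, 0, -24/25, -57/25]] (rows listed top to bottom)


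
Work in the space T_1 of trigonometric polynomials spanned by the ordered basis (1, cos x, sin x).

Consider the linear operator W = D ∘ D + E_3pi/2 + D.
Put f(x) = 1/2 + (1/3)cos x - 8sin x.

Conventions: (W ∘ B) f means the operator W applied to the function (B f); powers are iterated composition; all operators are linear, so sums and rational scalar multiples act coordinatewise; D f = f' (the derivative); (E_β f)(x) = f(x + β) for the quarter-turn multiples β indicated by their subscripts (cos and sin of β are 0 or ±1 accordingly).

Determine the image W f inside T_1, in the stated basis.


the result is g(x) = 1/2 - (1/3)cos x + 8sin x

D f = -8cos x - (1/3)sin x
D D f = -(1/3)cos x + 8sin x
E_3pi/2 f = 1/2 + 8cos x + (1/3)sin x
D f = -8cos x - (1/3)sin x
(D ∘ D + E_3pi/2 + D) f = 1/2 - (1/3)cos x + 8sin x


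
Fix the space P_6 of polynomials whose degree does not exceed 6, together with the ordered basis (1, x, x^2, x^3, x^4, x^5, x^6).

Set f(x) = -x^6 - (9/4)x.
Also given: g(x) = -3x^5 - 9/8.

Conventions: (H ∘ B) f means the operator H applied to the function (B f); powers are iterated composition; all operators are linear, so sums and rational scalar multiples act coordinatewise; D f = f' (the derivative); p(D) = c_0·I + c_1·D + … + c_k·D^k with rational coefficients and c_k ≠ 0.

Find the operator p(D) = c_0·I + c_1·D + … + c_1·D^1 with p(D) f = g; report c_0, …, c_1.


D^0 f = -x^6 - (9/4)x
D^1 f = -6x^5 - 9/4
matching coefficients of g against c_0 f + c_1 Df + … from the top degree down determines the c_i
solution: c_0 = 0, c_1 = 1/2

c_0 = 0, c_1 = 1/2


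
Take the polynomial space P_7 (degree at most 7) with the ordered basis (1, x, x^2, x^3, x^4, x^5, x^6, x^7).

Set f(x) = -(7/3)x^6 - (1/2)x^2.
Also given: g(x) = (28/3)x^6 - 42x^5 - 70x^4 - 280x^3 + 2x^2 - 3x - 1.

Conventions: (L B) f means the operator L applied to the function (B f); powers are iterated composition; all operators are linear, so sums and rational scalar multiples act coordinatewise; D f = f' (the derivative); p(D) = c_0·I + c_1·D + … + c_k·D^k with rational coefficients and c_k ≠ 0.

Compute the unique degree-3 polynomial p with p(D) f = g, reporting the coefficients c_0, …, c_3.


p(D) = -4·I + 3·D + D^2 + D^3, i.e. c_0 = -4, c_1 = 3, c_2 = 1, c_3 = 1

D^0 f = -(7/3)x^6 - (1/2)x^2
D^1 f = -14x^5 - x
D^2 f = -70x^4 - 1
D^3 f = -280x^3
matching coefficients of g against c_0 f + c_1 Df + … from the top degree down determines the c_i
solution: c_0 = -4, c_1 = 3, c_2 = 1, c_3 = 1


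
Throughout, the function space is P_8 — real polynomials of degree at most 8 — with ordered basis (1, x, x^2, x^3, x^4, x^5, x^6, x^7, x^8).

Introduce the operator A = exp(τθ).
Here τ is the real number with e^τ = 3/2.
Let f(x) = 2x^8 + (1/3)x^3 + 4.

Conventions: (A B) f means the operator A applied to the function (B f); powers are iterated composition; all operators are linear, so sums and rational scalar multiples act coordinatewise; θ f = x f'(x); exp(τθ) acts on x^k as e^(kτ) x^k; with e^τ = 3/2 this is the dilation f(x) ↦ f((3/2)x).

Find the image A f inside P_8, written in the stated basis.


the image equals g(x) = (6561/128)x^8 + (9/8)x^3 + 4

exp(τθ) x^k = e^(kτ) x^k; with e^τ = 3/2 this sends x^k to (3/2)^k x^k
x^3 ↦ 27/8 x^3
x^8 ↦ 6561/256 x^8
applying this coordinatewise to f: exp(τθ) f = (6561/128)x^8 + (9/8)x^3 + 4


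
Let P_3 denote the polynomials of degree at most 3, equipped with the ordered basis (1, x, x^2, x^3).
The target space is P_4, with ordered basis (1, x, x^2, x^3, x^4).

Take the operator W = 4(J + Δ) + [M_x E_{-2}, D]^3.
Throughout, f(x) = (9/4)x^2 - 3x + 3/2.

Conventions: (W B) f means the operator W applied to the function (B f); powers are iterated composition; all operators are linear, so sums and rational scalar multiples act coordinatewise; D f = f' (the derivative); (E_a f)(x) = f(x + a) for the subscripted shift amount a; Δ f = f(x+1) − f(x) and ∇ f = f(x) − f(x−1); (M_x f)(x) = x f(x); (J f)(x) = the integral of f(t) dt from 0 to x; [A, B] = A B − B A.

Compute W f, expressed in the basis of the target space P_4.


the image equals g(x) = 3x^3 - (33/4)x^2 + 54x - 207/2

J f = (3/4)x^3 - (3/2)x^2 + (3/2)x
Δ f = (9/2)x - 3/4
(J + Δ) f = (3/4)x^3 - (3/2)x^2 + 6x - 3/4
(4(J + Δ)) f = 3x^3 - 6x^2 + 24x - 3
D f = (9/2)x - 3
E_{-2} D f = (9/2)x - 12
M_x E_{-2} D f = (9/2)x^2 - 12x
E_{-2} f = (9/4)x^2 - 12x + 33/2
M_x E_{-2} f = (9/4)x^3 - 12x^2 + (33/2)x
D (M_x E_{-2}) f = (27/4)x^2 - 24x + 33/2
[M_x E_{-2}, D] f = -(9/4)x^2 + 12x - 33/2
D [M_x E_{-2}, D] f = -(9/2)x + 12
E_{-2} D [M_x E_{-2}, D] f = -(9/2)x + 21
M_x E_{-2} D [M_x E_{-2}, D] f = -(9/2)x^2 + 21x
E_{-2} [M_x E_{-2}, D] f = -(9/4)x^2 + 21x - 99/2
M_x E_{-2} [M_x E_{-2}, D] f = -(9/4)x^3 + 21x^2 - (99/2)x
D (M_x E_{-2}) [M_x E_{-2}, D] f = -(27/4)x^2 + 42x - 99/2
[M_x E_{-2}, D] [M_x E_{-2}, D] f = (9/4)x^2 - 21x + 99/2
D [M_x E_{-2}, D] [M_x E_{-2}, D] f = (9/2)x - 21
E_{-2} D [M_x E_{-2}, D] [M_x E_{-2}, D] f = (9/2)x - 30
M_x E_{-2} D [M_x E_{-2}, D] [M_x E_{-2}, D] f = (9/2)x^2 - 30x
E_{-2} [M_x E_{-2}, D] [M_x E_{-2}, D] f = (9/4)x^2 - 30x + 201/2
M_x E_{-2} [M_x E_{-2}, D] [M_x E_{-2}, D] f = (9/4)x^3 - 30x^2 + (201/2)x
D (M_x E_{-2}) [M_x E_{-2}, D] [M_x E_{-2}, D] f = (27/4)x^2 - 60x + 201/2
[M_x E_{-2}, D] [M_x E_{-2}, D] [M_x E_{-2}, D] f = -(9/4)x^2 + 30x - 201/2
(4(J + Δ) + [M_x E_{-2}, D]^3) f = 3x^3 - (33/4)x^2 + 54x - 207/2


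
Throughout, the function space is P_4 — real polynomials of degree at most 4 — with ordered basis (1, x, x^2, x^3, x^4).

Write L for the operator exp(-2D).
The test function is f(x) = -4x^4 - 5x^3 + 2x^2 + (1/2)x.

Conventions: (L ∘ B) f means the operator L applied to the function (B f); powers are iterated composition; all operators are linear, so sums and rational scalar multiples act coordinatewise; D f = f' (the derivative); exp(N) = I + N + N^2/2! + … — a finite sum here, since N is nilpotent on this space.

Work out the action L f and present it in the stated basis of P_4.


the result is g(x) = -4x^4 + 27x^3 - 64x^2 + (121/2)x - 17

order-1 term: 32x^3 + 30x^2 - 8x - 1
order-2 term: -96x^2 - 60x + 8
order-3 term: 128x + 40
order-4 term: -64
the series for exp(-2D) f terminates at order 4
exp(-2D) f = -4x^4 + 27x^3 - 64x^2 + (121/2)x - 17


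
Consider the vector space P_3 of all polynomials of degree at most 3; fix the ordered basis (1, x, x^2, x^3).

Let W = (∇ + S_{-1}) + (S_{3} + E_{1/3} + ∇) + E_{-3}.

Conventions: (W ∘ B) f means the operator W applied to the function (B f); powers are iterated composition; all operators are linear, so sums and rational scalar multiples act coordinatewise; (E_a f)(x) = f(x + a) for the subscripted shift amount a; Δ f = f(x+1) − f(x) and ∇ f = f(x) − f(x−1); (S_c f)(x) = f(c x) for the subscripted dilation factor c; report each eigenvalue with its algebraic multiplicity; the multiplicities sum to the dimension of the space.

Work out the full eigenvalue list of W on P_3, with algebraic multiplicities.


image of 1: 4
image of x: 4x - 2/3
image of x^2: 12x^2 - (4/3)x + 64/9
image of x^3: 28x^3 - 2x^2 + (64/3)x - 674/27
the matrix is upper triangular; its diagonal is (4, 4, 12, 28)
for a triangular matrix the eigenvalues are the diagonal entries, with algebraic multiplicity their repetition count

λ = 4 (multiplicity 2), λ = 12 (multiplicity 1), λ = 28 (multiplicity 1)


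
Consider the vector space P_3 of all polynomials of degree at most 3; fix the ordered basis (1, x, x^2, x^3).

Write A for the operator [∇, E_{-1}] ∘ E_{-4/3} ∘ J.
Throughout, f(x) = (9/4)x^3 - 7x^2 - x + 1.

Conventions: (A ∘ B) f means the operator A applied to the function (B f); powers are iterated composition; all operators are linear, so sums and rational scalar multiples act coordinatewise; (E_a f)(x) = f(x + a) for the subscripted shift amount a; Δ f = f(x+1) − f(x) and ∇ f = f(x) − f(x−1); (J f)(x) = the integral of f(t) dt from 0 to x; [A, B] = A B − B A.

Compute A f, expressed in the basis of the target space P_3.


J f = (9/16)x^4 - (7/3)x^3 - (1/2)x^2 + x
E_{-4/3} J f = (9/16)x^4 - (16/3)x^3 + (89/6)x^2 - (139/9)x + 412/81
E_{-1} (E_{-4/3} ∘ J) f = (9/16)x^4 - (91/12)x^3 + (821/24)x^2 - (2281/36)x + 53473/1296
∇ E_{-1} (E_{-4/3} ∘ J) f = (9/4)x^3 - (209/8)x^2 + (1121/12)x - 15223/144
∇ (E_{-4/3} ∘ J) f = (9/4)x^3 - (155/8)x^2 + (575/12)x - 5209/144
E_{-1} ∇ (E_{-4/3} ∘ J) f = (9/4)x^3 - (209/8)x^2 + (1121/12)x - 15223/144
[∇, E_{-1}] (E_{-4/3} ∘ J) f = 0

the image equals g(x) = 0


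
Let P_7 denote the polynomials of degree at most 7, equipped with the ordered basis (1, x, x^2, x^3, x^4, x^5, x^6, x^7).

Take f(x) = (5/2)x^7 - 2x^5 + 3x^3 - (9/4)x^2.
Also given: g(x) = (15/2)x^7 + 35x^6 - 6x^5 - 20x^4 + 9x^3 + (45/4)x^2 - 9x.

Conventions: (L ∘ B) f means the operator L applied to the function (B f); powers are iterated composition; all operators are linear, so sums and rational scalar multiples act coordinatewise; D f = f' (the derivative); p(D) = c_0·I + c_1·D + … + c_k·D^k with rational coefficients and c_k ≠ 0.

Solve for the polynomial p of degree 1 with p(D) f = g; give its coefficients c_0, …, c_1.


D^0 f = (5/2)x^7 - 2x^5 + 3x^3 - (9/4)x^2
D^1 f = (35/2)x^6 - 10x^4 + 9x^2 - (9/2)x
matching coefficients of g against c_0 f + c_1 Df + … from the top degree down determines the c_i
solution: c_0 = 3, c_1 = 2

p(D) = 3·I + 2·D, i.e. c_0 = 3, c_1 = 2
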